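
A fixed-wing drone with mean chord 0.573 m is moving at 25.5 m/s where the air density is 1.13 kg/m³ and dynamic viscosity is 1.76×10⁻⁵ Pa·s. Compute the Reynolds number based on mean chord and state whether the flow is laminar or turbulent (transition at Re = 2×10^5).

Re = ρ·v·c/μ = 1.13 × 25.5 × 0.573 / (1.76×10⁻⁵) = 9.38×10^5
Since 9.38×10^5 > 2×10^5, the flow is turbulent.

Re = 9.38×10^5 (turbulent)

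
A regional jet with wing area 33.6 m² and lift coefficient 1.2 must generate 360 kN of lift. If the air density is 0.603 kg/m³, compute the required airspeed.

v = 172 m/s

L = ½ρv²S·CL ⇒ v = √(2L/(ρ·S·CL))
v = √(2 × 3.6×10^5 / (0.603 × 33.6 × 1.2)) = √29610 = 172 m/s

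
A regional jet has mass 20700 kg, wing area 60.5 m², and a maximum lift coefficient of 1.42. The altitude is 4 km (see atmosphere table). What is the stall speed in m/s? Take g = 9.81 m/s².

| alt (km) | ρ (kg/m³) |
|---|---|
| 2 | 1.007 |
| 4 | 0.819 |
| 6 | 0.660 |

V_stall = 76 m/s

At 4 km, from the table: ρ = 0.819 kg/m³.
Weight W = mg = 20700 × 9.81 = 2.031×10^5 N.
From L = ½ρV²S·CL,max = W: V_stall = √(2W/(ρSCL,max)) = √(2·2.031×10^5/(0.819·60.5·1.42))
V_stall = √5772 = 76 m/s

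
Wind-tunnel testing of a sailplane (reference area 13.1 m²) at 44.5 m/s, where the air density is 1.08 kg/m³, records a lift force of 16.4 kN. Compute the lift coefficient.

From L = ½ρv²S·CL, rearranging gives CL = 2L/(ρv²S).
CL = 2 × 16400 / (1.08 × 44.5² × 13.1) = 1.17

CL = 1.17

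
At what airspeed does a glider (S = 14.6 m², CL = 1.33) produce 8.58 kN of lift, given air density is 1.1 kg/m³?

v = 28.3 m/s

L = ½ρv²S·CL ⇒ v = √(2L/(ρ·S·CL))
v = √(2 × 8580 / (1.1 × 14.6 × 1.33)) = √803.4 = 28.3 m/s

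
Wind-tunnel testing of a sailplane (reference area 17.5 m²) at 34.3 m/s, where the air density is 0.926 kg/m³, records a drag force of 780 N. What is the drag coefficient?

From D = ½ρv²S·CD, rearranging gives CD = 2D/(ρv²S).
CD = 2 × 780 / (0.926 × 34.3² × 17.5) = 0.0818

CD = 0.0818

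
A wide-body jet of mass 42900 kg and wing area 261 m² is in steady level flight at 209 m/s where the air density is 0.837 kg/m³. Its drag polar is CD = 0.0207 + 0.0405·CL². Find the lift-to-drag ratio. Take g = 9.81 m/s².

L/D = 4.2

Level flight ⇒ L = W = m·g = 42900 × 9.81 = 4.2085×10^5 N.
q = ½ρv² = ½ × 0.837 × 209² = 18280 Pa.
Required CL = L/(qS) = 4.2085×10^5/(18280·261) = 0.08821.
CD = 0.0207 + 0.0405 × 0.08821² = 0.02102.
L/D = CL/CD = 0.08821 / 0.02102 = 4.2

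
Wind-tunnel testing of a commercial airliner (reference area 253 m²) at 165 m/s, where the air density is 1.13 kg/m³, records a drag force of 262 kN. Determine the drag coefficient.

CD = 0.0673

From D = ½ρv²S·CD, rearranging gives CD = 2D/(ρv²S).
CD = 2 × 2.62×10^5 / (1.13 × 165² × 253) = 0.0673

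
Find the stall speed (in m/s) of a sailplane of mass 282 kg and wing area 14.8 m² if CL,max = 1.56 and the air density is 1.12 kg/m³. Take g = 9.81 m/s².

V_stall = 14.6 m/s

At stall, lift equals weight: L = W = m·g = 282 × 9.81 = 2766 N.
From L = ½ρV²S·CL,max = W: V_stall = √(2W/(ρSCL,max)) = √(2·2766/(1.12·14.8·1.56))
V_stall = √214 = 14.6 m/s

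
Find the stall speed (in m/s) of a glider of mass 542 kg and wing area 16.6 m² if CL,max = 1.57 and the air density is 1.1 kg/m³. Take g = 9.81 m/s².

Weight W = mg = 542 × 9.81 = 5317 N.
V_stall = √(2W/(ρ·S·CL,max)) = √(2 × 5317 / (1.1 × 16.6 × 1.57))
V_stall = √370.9 = 19.3 m/s

V_stall = 19.3 m/s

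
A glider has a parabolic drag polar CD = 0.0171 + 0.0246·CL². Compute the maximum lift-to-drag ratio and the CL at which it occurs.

(L/D)max = 24.4, at CL = 0.834

For CD = CD0 + K·CL², (L/D)max occurs at CL* = √(CD0/K) and equals 1/(2√(K·CD0)).
(L/D)max = 1/(2√(0.0246 × 0.0171)) = 1/(2 × 0.02051) = 24.4
CL* = √(0.0171/0.0246) = 0.834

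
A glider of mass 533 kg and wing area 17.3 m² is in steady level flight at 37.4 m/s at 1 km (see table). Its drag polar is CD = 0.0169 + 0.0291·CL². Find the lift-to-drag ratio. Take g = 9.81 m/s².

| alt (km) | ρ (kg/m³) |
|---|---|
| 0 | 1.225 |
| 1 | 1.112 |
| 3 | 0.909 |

L/D = 18.2

At 1 km, from the table: ρ = 1.112 kg/m³.
Weight W = mg = 533 × 9.81 = 5228.7 N; in level flight L = W.
Dynamic pressure q = 0.5 × 1.112 × 37.4² = 777.7 Pa.
Required CL = L/(qS) = 5228.7/(777.7·17.3) = 0.3886.
CD = 0.0169 + 0.0291 × 0.3886² = 0.02129.
L/D = CL/CD = 0.3886 / 0.02129 = 18.2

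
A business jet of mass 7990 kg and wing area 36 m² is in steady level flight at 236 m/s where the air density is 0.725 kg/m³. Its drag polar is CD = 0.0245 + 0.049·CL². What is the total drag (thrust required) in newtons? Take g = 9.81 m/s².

Weight W = mg = 7990 × 9.81 = 78382 N; in level flight L = W.
q = ½ρv² = ½ × 0.725 × 236² = 20190 Pa.
CL = 2W/(ρv²S) = 2×78382/(0.725×236²×36) = 0.1078.
CD = 0.0245 + 0.049 × 0.1078² = 0.02507.
D = q·S·CD = 20190 × 36 × 0.02507 = 18220 N

D = 18200 N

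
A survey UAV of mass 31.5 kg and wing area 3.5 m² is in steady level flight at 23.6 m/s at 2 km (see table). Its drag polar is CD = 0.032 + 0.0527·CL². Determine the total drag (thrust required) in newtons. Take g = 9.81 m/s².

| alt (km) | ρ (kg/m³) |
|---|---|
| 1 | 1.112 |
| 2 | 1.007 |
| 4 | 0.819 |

At 2 km, from the table: ρ = 1.007 kg/m³.
In steady level flight, lift balances weight: W = mg = 31.5 × 9.81 = 309.02 N.
Dynamic pressure q = 0.5 × 1.007 × 23.6² = 280.4 Pa.
CL = 2W/(ρv²S) = 2×309.02/(1.007×23.6²×3.5) = 0.3148.
CD = 0.032 + 0.0527 × 0.3148² = 0.03722.
D = q·S·CD = 280.4 × 3.5 × 0.03722 = 36.54 N

D = 36.5 N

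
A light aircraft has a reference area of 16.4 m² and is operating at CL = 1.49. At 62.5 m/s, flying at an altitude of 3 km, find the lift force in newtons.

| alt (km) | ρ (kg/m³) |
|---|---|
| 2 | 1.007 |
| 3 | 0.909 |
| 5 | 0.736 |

At 3 km, from the table: ρ = 0.909 kg/m³.
Dynamic pressure q = ½ρv² = ½ × 0.909 × 62.5² = 1775 Pa.
L = q·S·CL = 1775 × 16.4 × 1.49 = 43400 N ≈ 43.4 kN

L = 43400 N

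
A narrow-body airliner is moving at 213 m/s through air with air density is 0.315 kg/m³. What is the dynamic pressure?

q = 7150 Pa

q = ½ρv² = ½ × 0.315 × 213² = 7150 Pa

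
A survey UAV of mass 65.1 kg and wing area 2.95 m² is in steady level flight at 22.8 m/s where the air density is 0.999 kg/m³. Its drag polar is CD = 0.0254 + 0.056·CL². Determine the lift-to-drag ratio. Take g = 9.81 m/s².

In steady level flight, lift balances weight: W = mg = 65.1 × 9.81 = 638.63 N.
Dynamic pressure q = 0.5 × 0.999 × 22.8² = 259.7 Pa.
Required CL = L/(qS) = 638.63/(259.7·2.95) = 0.8337.
CD = 0.0254 + 0.056 × 0.8337² = 0.06433.
L/D = CL/CD = 0.8337 / 0.06433 = 13

L/D = 13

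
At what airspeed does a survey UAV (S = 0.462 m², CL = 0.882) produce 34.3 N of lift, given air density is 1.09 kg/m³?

L = ½ρv²S·CL ⇒ v = √(2L/(ρ·S·CL))
v = √(2 × 34.3 / (1.09 × 0.462 × 0.882)) = √154.4 = 12.4 m/s

v = 12.4 m/s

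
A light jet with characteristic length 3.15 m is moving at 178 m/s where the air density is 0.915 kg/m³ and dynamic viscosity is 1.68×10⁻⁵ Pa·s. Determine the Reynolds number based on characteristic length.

Re = ρ·v·c/μ = 0.915 × 178 × 3.15 / (1.68×10⁻⁵) = 3.05×10^7

Re = 3.05×10^7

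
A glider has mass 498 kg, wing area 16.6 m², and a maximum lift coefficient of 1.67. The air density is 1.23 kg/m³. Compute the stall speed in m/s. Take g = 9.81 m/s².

V_stall = 16.9 m/s

At stall, lift equals weight: L = W = m·g = 498 × 9.81 = 4885 N.
V_stall = √(2W/(ρ·S·CL,max)) = √(2 × 4885 / (1.23 × 16.6 × 1.67))
V_stall = √286.5 = 16.9 m/s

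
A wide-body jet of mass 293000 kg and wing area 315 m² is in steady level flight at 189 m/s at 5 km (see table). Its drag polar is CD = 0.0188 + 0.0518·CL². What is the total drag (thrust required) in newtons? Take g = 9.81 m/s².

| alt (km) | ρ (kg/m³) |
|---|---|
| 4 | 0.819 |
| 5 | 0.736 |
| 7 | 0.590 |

D = 1.81×10^5 N

At 5 km, from the table: ρ = 0.736 kg/m³.
Weight W = mg = 293000 × 9.81 = 2.8743×10^6 N; in level flight L = W.
Dynamic pressure q = 0.5 × 0.736 × 189² = 13150 Pa.
Required CL = L/(qS) = 2.8743×10^6/(13150·315) = 0.6942.
CD = 0.0188 + 0.0518 × 0.6942² = 0.04376.
D = q·S·CD = 13150 × 315 × 0.04376 = 1.812×10^5 N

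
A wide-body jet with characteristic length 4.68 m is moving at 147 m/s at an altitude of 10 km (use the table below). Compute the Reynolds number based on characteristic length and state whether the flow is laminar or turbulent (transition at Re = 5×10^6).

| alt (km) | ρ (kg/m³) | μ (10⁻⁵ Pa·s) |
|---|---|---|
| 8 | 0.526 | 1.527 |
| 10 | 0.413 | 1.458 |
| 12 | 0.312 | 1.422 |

Re = 1.95×10^7 (turbulent)

At 10 km, from the table: ρ = 0.413 kg/m³, μ = 1.458×10⁻⁵ Pa·s.
Re = ρ·v·c/μ = 0.413 × 147 × 4.68 / (1.458×10⁻⁵) = 1.95×10^7
Since 1.95×10^7 > 5×10^6, the flow is turbulent.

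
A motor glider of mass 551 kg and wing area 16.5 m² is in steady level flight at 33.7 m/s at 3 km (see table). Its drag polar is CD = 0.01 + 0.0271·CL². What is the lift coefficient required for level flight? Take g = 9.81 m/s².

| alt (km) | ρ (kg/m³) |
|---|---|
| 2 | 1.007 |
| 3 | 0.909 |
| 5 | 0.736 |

CL = 0.635

At 3 km, from the table: ρ = 0.909 kg/m³.
Weight W = mg = 551 × 9.81 = 5405.3 N; in level flight L = W.
q = ½ρv² = ½ × 0.909 × 33.7² = 516.2 Pa.
CL = W/(q·S) = 5405.3 / (516.2 × 16.5) = 0.6347.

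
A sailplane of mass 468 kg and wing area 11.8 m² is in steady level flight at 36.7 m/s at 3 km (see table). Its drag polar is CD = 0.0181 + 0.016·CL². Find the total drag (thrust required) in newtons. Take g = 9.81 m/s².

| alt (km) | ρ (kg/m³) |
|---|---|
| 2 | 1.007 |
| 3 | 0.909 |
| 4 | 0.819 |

At 3 km, from the table: ρ = 0.909 kg/m³.
Level flight ⇒ L = W = m·g = 468 × 9.81 = 4591.1 N.
Dynamic pressure q = 0.5 × 0.909 × 36.7² = 612.2 Pa.
CL = 2W/(ρv²S) = 2×4591.1/(0.909×36.7²×11.8) = 0.6356.
CD = 0.0181 + 0.016 × 0.6356² = 0.02456.
D = q·S·CD = 612.2 × 11.8 × 0.02456 = 177.4 N

D = 177 N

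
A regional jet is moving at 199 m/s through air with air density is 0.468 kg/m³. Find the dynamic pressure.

q = 9270 Pa

q = ½ρv² = ½ × 0.468 × 199² = 9270 Pa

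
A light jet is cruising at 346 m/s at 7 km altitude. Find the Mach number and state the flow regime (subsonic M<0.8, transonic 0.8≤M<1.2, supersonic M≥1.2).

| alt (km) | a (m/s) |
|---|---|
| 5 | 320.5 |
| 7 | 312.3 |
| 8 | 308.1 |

M = 1.11 (transonic)

At 7 km, from the table: a = 312.3 m/s.
M = v/a = 346 / 312.3 = 1.11
M = 1.11 → transonic.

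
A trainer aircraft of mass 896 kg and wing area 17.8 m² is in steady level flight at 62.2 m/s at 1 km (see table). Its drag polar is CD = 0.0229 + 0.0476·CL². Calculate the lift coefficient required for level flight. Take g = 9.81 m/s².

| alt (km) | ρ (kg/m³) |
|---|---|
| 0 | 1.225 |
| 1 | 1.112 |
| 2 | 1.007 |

CL = 0.23

At 1 km, from the table: ρ = 1.112 kg/m³.
Weight W = mg = 896 × 9.81 = 8789.8 N; in level flight L = W.
q = ½ρv² = ½ × 1.112 × 62.2² = 2151 Pa.
CL = 2W/(ρv²S) = 2×8789.8/(1.112×62.2²×17.8) = 0.2296.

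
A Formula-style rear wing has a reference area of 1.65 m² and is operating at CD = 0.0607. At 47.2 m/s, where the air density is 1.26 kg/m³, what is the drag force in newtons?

Dynamic pressure q = ½ρv² = ½ × 1.26 × 47.2² = 1404 Pa.
D = q·S·CD = 1404 × 1.65 × 0.0607 = 141 N

D = 141 N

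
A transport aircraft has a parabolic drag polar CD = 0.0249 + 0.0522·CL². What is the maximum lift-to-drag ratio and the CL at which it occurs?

For CD = CD0 + K·CL², (L/D)max occurs at CL* = √(CD0/K) and equals 1/(2√(K·CD0)).
(L/D)max = 1/(2√(0.0522 × 0.0249)) = 1/(2 × 0.03605) = 13.9
CL* = √(0.0249/0.0522) = 0.691

(L/D)max = 13.9, at CL = 0.691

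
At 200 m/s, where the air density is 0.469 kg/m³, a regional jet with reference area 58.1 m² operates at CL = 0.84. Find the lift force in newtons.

L = 4.58×10^5 N

Dynamic pressure q = ½ρv² = ½ × 0.469 × 200² = 9380 Pa.
L = q·S·CL = 9380 × 58.1 × 0.84 = 4.58×10^5 N ≈ 458 kN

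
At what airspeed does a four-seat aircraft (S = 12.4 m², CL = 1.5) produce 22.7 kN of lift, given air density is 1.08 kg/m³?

v = 47.5 m/s

L = ½ρv²S·CL ⇒ v = √(2L/(ρ·S·CL))
v = √(2 × 22700 / (1.08 × 12.4 × 1.5)) = √2260 = 47.5 m/s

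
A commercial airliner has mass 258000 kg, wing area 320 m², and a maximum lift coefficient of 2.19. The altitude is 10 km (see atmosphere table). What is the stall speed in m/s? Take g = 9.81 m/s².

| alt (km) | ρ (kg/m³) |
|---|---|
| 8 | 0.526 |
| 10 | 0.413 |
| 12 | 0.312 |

V_stall = 132 m/s

At 10 km, from the table: ρ = 0.413 kg/m³.
Stall occurs when L = W at CL,max. W = mg = 258000 × 9.81 = 2.531×10^6 N.
V_stall = √(2W/(ρ·S·CL,max)) = √(2 × 2.531×10^6 / (0.413 × 320 × 2.19))
V_stall = √17490 = 132 m/s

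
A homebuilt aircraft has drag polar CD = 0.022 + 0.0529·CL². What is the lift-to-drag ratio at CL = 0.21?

CD = 0.022 + 0.0529 × 0.21² = 0.02433
L/D = CL/CD = 0.21 / 0.02433 = 8.63

L/D = 8.63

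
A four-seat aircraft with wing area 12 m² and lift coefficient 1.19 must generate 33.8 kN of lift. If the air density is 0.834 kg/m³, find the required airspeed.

v = 75.3 m/s

L = ½ρv²S·CL ⇒ v = √(2L/(ρ·S·CL))
v = √(2 × 33800 / (0.834 × 12 × 1.19)) = √5676 = 75.3 m/s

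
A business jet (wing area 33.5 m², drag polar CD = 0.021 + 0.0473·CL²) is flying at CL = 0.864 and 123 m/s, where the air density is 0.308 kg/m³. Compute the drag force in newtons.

CD = 0.021 + 0.0473 × 0.864² = 0.05631
D = ½ρv²S·CD = ½ × 0.308 × 123² × 33.5 × 0.05631 = 4390 N

D = 4390 N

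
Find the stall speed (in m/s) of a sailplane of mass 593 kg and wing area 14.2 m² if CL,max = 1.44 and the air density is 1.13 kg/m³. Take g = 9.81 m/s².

Stall occurs when L = W at CL,max. W = mg = 593 × 9.81 = 5817 N.
From L = ½ρV²S·CL,max = W: V_stall = √(2W/(ρSCL,max)) = √(2·5817/(1.13·14.2·1.44))
V_stall = √503.5 = 22.4 m/s

V_stall = 22.4 m/s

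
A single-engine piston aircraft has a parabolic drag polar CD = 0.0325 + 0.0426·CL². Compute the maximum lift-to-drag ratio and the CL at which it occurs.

For CD = CD0 + K·CL², (L/D)max occurs at CL* = √(CD0/K) and equals 1/(2√(K·CD0)).
(L/D)max = 1/(2√(0.0426 × 0.0325)) = 1/(2 × 0.03721) = 13.4
CL* = √(0.0325/0.0426) = 0.873

(L/D)max = 13.4, at CL = 0.873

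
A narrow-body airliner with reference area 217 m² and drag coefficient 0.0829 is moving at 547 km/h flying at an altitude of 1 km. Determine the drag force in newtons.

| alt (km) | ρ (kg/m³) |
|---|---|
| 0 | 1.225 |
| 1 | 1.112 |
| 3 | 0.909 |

D = 2.31×10^5 N

At 1 km, from the table: ρ = 1.112 kg/m³.
Convert speed: v = 547 km/h ÷ 3.6 = 151.9 m/s.
D = ½ρv²S·CD = ½ × 1.112 × 151.9² × 217 × 0.0829 = 2.31×10^5 N ≈ 231 kN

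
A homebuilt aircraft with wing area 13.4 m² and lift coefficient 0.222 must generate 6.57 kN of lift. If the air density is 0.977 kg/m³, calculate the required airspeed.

v = 67.2 m/s

L = ½ρv²S·CL ⇒ v = √(2L/(ρ·S·CL))
v = √(2 × 6570 / (0.977 × 13.4 × 0.222)) = √4521 = 67.2 m/s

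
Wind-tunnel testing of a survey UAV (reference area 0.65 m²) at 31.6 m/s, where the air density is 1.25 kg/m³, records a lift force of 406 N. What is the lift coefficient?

CL = 1

From L = ½ρv²S·CL, rearranging gives CL = 2L/(ρv²S).
CL = 2 × 406 / (1.25 × 31.6² × 0.65) = 1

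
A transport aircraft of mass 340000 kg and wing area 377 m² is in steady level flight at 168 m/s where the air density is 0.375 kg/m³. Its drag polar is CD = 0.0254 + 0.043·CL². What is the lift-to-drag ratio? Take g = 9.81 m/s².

Level flight ⇒ L = W = m·g = 340000 × 9.81 = 3.3354×10^6 N.
q = ½ρv² = ½ × 0.375 × 168² = 5292 Pa.
CL = W/(q·S) = 3.3354×10^6 / (5292 × 377) = 1.672.
CD = 0.0254 + 0.043 × 1.672² = 0.1456.
L/D = CL/CD = 1.672 / 0.1456 = 11.5

L/D = 11.5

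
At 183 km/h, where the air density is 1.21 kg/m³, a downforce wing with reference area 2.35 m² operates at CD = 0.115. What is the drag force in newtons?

Convert speed: v = 183 km/h ÷ 3.6 = 50.83 m/s.
Dynamic pressure q = ½ρv² = ½ × 1.21 × 50.83² = 1563 Pa.
D = q·S·CD = 1563 × 2.35 × 0.115 = 422 N

D = 422 N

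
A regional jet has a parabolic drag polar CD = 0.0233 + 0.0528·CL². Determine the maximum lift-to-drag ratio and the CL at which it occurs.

(L/D)max = 14.3, at CL = 0.664

For CD = CD0 + K·CL², (L/D)max occurs at CL* = √(CD0/K) and equals 1/(2√(K·CD0)).
(L/D)max = 1/(2√(0.0528 × 0.0233)) = 1/(2 × 0.03507) = 14.3
CL* = √(0.0233/0.0528) = 0.664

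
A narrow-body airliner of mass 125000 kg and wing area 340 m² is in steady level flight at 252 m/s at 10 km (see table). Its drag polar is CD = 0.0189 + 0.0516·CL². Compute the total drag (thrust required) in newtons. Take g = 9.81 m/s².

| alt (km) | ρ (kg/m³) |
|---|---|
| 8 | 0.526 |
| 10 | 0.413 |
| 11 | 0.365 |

At 10 km, from the table: ρ = 0.413 kg/m³.
Level flight ⇒ L = W = m·g = 125000 × 9.81 = 1.2262×10^6 N.
q = ½ρv² = ½ × 0.413 × 252² = 13110 Pa.
Required CL = L/(qS) = 1.2262×10^6/(13110·340) = 0.275.
CD = 0.0189 + 0.0516 × 0.275² = 0.0228.
D = q·S·CD = 13110 × 340 × 0.0228 = 1.017×10^5 N

D = 1.02×10^5 N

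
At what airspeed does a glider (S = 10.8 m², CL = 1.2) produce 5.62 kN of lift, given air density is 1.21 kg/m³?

L = ½ρv²S·CL ⇒ v = √(2L/(ρ·S·CL))
v = √(2 × 5620 / (1.21 × 10.8 × 1.2)) = √716.8 = 26.8 m/s

v = 26.8 m/s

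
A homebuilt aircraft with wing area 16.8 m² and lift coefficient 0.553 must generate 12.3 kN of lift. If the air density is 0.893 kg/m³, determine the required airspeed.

v = 54.5 m/s

L = ½ρv²S·CL ⇒ v = √(2L/(ρ·S·CL))
v = √(2 × 12300 / (0.893 × 16.8 × 0.553)) = √2965 = 54.5 m/s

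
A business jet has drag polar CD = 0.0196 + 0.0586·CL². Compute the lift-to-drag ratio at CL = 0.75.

L/D = 14.3

CD = 0.0196 + 0.0586 × 0.75² = 0.05256
L/D = CL/CD = 0.75 / 0.05256 = 14.3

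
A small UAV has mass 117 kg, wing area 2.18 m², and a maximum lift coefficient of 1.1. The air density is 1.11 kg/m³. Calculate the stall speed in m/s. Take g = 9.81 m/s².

Weight W = mg = 117 × 9.81 = 1148 N.
V_stall = √(2W/(ρ·S·CL,max)) = √(2 × 1148 / (1.11 × 2.18 × 1.1))
V_stall = √862.4 = 29.4 m/s

V_stall = 29.4 m/s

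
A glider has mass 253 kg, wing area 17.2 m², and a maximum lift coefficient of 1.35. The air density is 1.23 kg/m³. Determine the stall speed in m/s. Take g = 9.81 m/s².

Stall occurs when L = W at CL,max. W = mg = 253 × 9.81 = 2482 N.
V_stall = √(2W/(ρ·S·CL,max)) = √(2 × 2482 / (1.23 × 17.2 × 1.35))
V_stall = √173.8 = 13.2 m/s

V_stall = 13.2 m/s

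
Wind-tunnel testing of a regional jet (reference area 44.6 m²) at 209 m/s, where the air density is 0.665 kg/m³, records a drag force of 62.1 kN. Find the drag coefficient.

CD = 0.0959

From D = ½ρv²S·CD, rearranging gives CD = 2D/(ρv²S).
CD = 2 × 62100 / (0.665 × 209² × 44.6) = 0.0959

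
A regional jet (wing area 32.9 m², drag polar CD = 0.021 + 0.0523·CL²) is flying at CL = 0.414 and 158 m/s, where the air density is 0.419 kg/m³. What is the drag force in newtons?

D = 5160 N

CD = 0.021 + 0.0523 × 0.414² = 0.02996
D = ½ρv²S·CD = ½ × 0.419 × 158² × 32.9 × 0.02996 = 5160 N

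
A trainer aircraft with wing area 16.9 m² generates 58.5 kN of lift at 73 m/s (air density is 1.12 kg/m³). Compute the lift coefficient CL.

From L = ½ρv²S·CL, rearranging gives CL = 2L/(ρv²S).
CL = 2 × 58500 / (1.12 × 73² × 16.9) = 1.16

CL = 1.16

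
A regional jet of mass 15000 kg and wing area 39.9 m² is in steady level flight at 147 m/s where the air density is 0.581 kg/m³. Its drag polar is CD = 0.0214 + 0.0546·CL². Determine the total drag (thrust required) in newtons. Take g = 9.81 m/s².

D = 10100 N

Level flight ⇒ L = W = m·g = 15000 × 9.81 = 1.4715×10^5 N.
Dynamic pressure q = 0.5 × 0.581 × 147² = 6277 Pa.
Required CL = L/(qS) = 1.4715×10^5/(6277·39.9) = 0.5875.
CD = 0.0214 + 0.0546 × 0.5875² = 0.04025.
D = q·S·CD = 6277 × 39.9 × 0.04025 = 10080 N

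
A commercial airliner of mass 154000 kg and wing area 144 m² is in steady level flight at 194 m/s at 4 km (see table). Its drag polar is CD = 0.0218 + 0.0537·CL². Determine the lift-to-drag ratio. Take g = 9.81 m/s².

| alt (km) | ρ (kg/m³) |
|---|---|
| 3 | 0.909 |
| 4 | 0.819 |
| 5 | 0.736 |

At 4 km, from the table: ρ = 0.819 kg/m³.
Level flight ⇒ L = W = m·g = 154000 × 9.81 = 1.5107×10^6 N.
Dynamic pressure q = 0.5 × 0.819 × 194² = 15410 Pa.
CL = 2W/(ρv²S) = 2×1.5107×10^6/(0.819×194²×144) = 0.6807.
CD = 0.0218 + 0.0537 × 0.6807² = 0.04668.
L/D = CL/CD = 0.6807 / 0.04668 = 14.6

L/D = 14.6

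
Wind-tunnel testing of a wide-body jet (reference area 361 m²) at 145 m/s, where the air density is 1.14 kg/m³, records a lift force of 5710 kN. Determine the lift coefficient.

CL = 1.32

From L = ½ρv²S·CL, rearranging gives CL = 2L/(ρv²S).
CL = 2 × 5.71×10^6 / (1.14 × 145² × 361) = 1.32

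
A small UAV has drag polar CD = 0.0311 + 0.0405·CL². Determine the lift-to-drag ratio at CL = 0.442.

CD = 0.0311 + 0.0405 × 0.442² = 0.03901
L/D = CL/CD = 0.442 / 0.03901 = 11.3

L/D = 11.3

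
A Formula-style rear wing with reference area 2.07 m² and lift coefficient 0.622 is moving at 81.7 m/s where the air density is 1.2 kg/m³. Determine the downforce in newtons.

Dynamic pressure q = ½ρv² = ½ × 1.2 × 81.7² = 4005 Pa.
L = q·S·CL = 4005 × 2.07 × 0.622 = 5160 N ≈ 5.16 kN

L = 5160 N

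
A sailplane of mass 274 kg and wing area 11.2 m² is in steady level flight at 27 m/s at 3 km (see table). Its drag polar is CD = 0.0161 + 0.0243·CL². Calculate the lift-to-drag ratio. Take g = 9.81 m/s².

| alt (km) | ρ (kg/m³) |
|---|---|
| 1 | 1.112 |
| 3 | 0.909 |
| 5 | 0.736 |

L/D = 25.1

At 3 km, from the table: ρ = 0.909 kg/m³.
Weight W = mg = 274 × 9.81 = 2687.9 N; in level flight L = W.
q = ½ρv² = ½ × 0.909 × 27² = 331.3 Pa.
CL = W/(q·S) = 2687.9 / (331.3 × 11.2) = 0.7243.
CD = 0.0161 + 0.0243 × 0.7243² = 0.02885.
L/D = CL/CD = 0.7243 / 0.02885 = 25.1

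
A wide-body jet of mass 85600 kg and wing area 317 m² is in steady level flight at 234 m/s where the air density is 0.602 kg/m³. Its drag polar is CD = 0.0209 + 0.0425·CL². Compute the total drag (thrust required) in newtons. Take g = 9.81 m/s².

Level flight ⇒ L = W = m·g = 85600 × 9.81 = 8.3974×10^5 N.
q = ½ρv² = ½ × 0.602 × 234² = 16480 Pa.
CL = W/(q·S) = 8.3974×10^5 / (16480 × 317) = 0.1607.
CD = 0.0209 + 0.0425 × 0.1607² = 0.022.
D = q·S·CD = 16480 × 317 × 0.022 = 1.149×10^5 N

D = 1.15×10^5 N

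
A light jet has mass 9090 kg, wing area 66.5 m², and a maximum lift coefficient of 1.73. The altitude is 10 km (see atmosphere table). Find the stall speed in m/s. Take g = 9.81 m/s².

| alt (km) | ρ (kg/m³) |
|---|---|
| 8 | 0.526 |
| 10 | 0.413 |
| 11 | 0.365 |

At 10 km, from the table: ρ = 0.413 kg/m³.
At stall, lift equals weight: L = W = m·g = 9090 × 9.81 = 89170 N.
V_stall = √(2W/(ρ·S·CL,max)) = √(2 × 89170 / (0.413 × 66.5 × 1.73))
V_stall = √3754 = 61.3 m/s

V_stall = 61.3 m/s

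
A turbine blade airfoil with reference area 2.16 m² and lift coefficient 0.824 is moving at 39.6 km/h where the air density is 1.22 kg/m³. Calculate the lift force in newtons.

Convert speed: v = 39.6 km/h ÷ 3.6 = 11 m/s.
Dynamic pressure q = ½ρv² = ½ × 1.22 × 11² = 73.81 Pa.
L = q·S·CL = 73.81 × 2.16 × 0.824 = 131 N

L = 131 N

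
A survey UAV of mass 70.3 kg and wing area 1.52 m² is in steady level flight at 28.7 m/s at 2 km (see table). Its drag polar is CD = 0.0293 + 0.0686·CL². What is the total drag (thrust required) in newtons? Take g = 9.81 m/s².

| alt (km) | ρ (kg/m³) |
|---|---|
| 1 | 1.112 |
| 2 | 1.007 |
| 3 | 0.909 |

D = 70.2 N

At 2 km, from the table: ρ = 1.007 kg/m³.
Level flight ⇒ L = W = m·g = 70.3 × 9.81 = 689.64 N.
Dynamic pressure q = 0.5 × 1.007 × 28.7² = 414.7 Pa.
Required CL = L/(qS) = 689.64/(414.7·1.52) = 1.094.
CD = 0.0293 + 0.0686 × 1.094² = 0.1114.
D = q·S·CD = 414.7 × 1.52 × 0.1114 = 70.23 N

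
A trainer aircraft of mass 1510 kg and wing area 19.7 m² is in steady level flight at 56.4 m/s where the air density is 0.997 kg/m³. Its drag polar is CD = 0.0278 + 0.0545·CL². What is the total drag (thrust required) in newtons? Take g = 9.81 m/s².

Level flight ⇒ L = W = m·g = 1510 × 9.81 = 14813 N.
Dynamic pressure q = 0.5 × 0.997 × 56.4² = 1586 Pa.
CL = 2W/(ρv²S) = 2×14813/(0.997×56.4²×19.7) = 0.4742.
CD = 0.0278 + 0.0545 × 0.4742² = 0.04005.
D = q·S·CD = 1586 × 19.7 × 0.04005 = 1251 N

D = 1250 N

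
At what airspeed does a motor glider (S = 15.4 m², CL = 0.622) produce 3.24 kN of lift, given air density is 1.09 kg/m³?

L = ½ρv²S·CL ⇒ v = √(2L/(ρ·S·CL))
v = √(2 × 3240 / (1.09 × 15.4 × 0.622)) = √620.6 = 24.9 m/s

v = 24.9 m/s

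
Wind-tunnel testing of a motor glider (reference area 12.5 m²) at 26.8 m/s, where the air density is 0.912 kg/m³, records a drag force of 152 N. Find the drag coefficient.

From D = ½ρv²S·CD, rearranging gives CD = 2D/(ρv²S).
CD = 2 × 152 / (0.912 × 26.8² × 12.5) = 0.0371

CD = 0.0371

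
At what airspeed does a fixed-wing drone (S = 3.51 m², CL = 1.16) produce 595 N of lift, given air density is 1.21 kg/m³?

L = ½ρv²S·CL ⇒ v = √(2L/(ρ·S·CL))
v = √(2 × 595 / (1.21 × 3.51 × 1.16)) = √241.5 = 15.5 m/s

v = 15.5 m/s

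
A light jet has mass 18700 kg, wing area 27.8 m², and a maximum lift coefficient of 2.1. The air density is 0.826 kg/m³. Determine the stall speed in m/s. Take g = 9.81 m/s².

Weight W = mg = 18700 × 9.81 = 1.834×10^5 N.
From L = ½ρV²S·CL,max = W: V_stall = √(2W/(ρSCL,max)) = √(2·1.834×10^5/(0.826·27.8·2.1))
V_stall = √7608 = 87.2 m/s

V_stall = 87.2 m/s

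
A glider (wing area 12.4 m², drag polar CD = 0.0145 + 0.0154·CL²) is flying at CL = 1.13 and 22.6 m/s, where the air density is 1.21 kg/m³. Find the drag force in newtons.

CD = 0.0145 + 0.0154 × 1.13² = 0.03416
D = ½ρv²S·CD = ½ × 1.21 × 22.6² × 12.4 × 0.03416 = 131 N

D = 131 N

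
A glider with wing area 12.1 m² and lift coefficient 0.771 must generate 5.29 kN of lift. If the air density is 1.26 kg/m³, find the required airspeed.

v = 30 m/s

L = ½ρv²S·CL ⇒ v = √(2L/(ρ·S·CL))
v = √(2 × 5290 / (1.26 × 12.1 × 0.771)) = √900.1 = 30 m/s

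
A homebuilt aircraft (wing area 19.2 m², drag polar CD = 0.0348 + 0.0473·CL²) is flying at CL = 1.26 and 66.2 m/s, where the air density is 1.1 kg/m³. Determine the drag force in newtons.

D = 5090 N

CD = 0.0348 + 0.0473 × 1.26² = 0.1099
D = ½ρv²S·CD = ½ × 1.1 × 66.2² × 19.2 × 0.1099 = 5090 N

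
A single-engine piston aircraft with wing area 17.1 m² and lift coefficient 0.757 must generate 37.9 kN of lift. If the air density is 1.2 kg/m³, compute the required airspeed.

L = ½ρv²S·CL ⇒ v = √(2L/(ρ·S·CL))
v = √(2 × 37900 / (1.2 × 17.1 × 0.757)) = √4880 = 69.9 m/s

v = 69.9 m/s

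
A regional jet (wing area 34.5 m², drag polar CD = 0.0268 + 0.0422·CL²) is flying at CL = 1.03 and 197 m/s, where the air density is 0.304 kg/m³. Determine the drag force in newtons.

D = 14600 N

CD = 0.0268 + 0.0422 × 1.03² = 0.07157
D = ½ρv²S·CD = ½ × 0.304 × 197² × 34.5 × 0.07157 = 14600 N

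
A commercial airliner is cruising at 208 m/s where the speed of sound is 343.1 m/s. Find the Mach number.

M = 0.606

M = v/a = 208 / 343.1 = 0.606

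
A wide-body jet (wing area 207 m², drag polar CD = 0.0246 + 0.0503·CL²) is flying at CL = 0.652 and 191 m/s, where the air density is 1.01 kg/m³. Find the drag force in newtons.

CD = 0.0246 + 0.0503 × 0.652² = 0.04598
D = ½ρv²S·CD = ½ × 1.01 × 191² × 207 × 0.04598 = 1.75×10^5 N

D = 1.75×10^5 N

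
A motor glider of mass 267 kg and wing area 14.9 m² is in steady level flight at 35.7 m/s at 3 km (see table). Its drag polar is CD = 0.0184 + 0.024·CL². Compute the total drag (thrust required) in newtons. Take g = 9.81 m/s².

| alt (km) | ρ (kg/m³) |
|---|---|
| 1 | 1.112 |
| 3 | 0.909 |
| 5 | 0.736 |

D = 178 N

At 3 km, from the table: ρ = 0.909 kg/m³.
Weight W = mg = 267 × 9.81 = 2619.3 N; in level flight L = W.
Dynamic pressure q = 0.5 × 0.909 × 35.7² = 579.3 Pa.
CL = W/(q·S) = 2619.3 / (579.3 × 14.9) = 0.3035.
CD = 0.0184 + 0.024 × 0.3035² = 0.02061.
D = q·S·CD = 579.3 × 14.9 × 0.02061 = 177.9 N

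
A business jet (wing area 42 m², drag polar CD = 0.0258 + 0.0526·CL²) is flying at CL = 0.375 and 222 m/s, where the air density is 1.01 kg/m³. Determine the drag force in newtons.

D = 34700 N

CD = 0.0258 + 0.0526 × 0.375² = 0.0332
D = ½ρv²S·CD = ½ × 1.01 × 222² × 42 × 0.0332 = 34700 N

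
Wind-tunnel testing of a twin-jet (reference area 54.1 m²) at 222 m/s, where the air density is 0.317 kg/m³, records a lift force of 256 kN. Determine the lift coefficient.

CL = 0.606

From L = ½ρv²S·CL, rearranging gives CL = 2L/(ρv²S).
CL = 2 × 2.56×10^5 / (0.317 × 222² × 54.1) = 0.606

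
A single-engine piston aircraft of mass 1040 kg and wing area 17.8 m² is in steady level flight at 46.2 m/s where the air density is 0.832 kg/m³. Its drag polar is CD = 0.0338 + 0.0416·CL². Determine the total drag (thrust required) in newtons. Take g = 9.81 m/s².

In steady level flight, lift balances weight: W = mg = 1040 × 9.81 = 10202 N.
Dynamic pressure q = 0.5 × 0.832 × 46.2² = 887.9 Pa.
CL = W/(q·S) = 10202 / (887.9 × 17.8) = 0.6455.
CD = 0.0338 + 0.0416 × 0.6455² = 0.05113.
D = q·S·CD = 887.9 × 17.8 × 0.05113 = 808.2 N

D = 808 N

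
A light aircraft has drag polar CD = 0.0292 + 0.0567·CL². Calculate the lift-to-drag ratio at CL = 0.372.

L/D = 10

CD = 0.0292 + 0.0567 × 0.372² = 0.03705
L/D = CL/CD = 0.372 / 0.03705 = 10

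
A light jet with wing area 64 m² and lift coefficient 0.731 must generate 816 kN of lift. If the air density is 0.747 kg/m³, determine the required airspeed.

v = 216 m/s

L = ½ρv²S·CL ⇒ v = √(2L/(ρ·S·CL))
v = √(2 × 8.16×10^5 / (0.747 × 64 × 0.731)) = √46700 = 216 m/s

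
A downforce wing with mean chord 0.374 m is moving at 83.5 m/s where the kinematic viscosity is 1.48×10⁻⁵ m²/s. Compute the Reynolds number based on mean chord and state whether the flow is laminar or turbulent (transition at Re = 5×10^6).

Re = 2.11×10^6 (laminar)

Re = v·c/ν = 83.5 × 0.374 / (1.48×10⁻⁵) = 2.11×10^6
Since 2.11×10^6 < 5×10^6, the flow is laminar.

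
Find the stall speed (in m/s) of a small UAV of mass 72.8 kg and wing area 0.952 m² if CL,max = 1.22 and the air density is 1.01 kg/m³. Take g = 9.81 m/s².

V_stall = 34.9 m/s

Weight W = mg = 72.8 × 9.81 = 714.2 N.
V_stall = √(2W/(ρ·S·CL,max)) = √(2 × 714.2 / (1.01 × 0.952 × 1.22))
V_stall = √1218 = 34.9 m/s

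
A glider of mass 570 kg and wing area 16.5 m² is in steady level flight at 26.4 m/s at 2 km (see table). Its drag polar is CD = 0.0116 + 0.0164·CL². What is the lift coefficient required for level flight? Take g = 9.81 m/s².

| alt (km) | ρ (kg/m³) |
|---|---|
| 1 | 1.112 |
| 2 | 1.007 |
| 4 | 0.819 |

CL = 0.966

At 2 km, from the table: ρ = 1.007 kg/m³.
Level flight ⇒ L = W = m·g = 570 × 9.81 = 5591.7 N.
q = ½ρv² = ½ × 1.007 × 26.4² = 350.9 Pa.
Required CL = L/(qS) = 5591.7/(350.9·16.5) = 0.9657.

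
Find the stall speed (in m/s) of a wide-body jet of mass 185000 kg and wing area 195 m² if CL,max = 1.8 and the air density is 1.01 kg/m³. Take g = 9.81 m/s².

V_stall = 101 m/s

At stall, lift equals weight: L = W = m·g = 185000 × 9.81 = 1.815×10^6 N.
V_stall = √(2W/(ρ·S·CL,max)) = √(2 × 1.815×10^6 / (1.01 × 195 × 1.8))
V_stall = √10240 = 101 m/s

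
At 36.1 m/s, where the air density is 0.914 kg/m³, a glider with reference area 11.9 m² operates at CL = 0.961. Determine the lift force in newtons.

L = 6810 N

Dynamic pressure q = ½ρv² = ½ × 0.914 × 36.1² = 595.6 Pa.
L = q·S·CL = 595.6 × 11.9 × 0.961 = 6810 N ≈ 6.81 kN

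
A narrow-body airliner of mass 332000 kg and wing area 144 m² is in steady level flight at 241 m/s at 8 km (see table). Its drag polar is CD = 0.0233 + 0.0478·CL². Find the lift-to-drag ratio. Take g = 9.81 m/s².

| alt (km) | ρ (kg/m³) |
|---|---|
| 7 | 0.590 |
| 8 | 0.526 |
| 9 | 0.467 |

L/D = 11.6

At 8 km, from the table: ρ = 0.526 kg/m³.
In steady level flight, lift balances weight: W = mg = 332000 × 9.81 = 3.2569×10^6 N.
q = ½ρv² = ½ × 0.526 × 241² = 15280 Pa.
Required CL = L/(qS) = 3.2569×10^6/(15280·144) = 1.481.
CD = 0.0233 + 0.0478 × 1.481² = 0.1281.
L/D = CL/CD = 1.481 / 0.1281 = 11.6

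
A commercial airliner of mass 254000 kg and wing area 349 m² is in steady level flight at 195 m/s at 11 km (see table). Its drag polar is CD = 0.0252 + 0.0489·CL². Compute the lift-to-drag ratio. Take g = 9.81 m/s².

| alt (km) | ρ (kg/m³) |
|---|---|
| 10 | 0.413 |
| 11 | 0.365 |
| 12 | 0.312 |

At 11 km, from the table: ρ = 0.365 kg/m³.
Weight W = mg = 254000 × 9.81 = 2.4917×10^6 N; in level flight L = W.
q = ½ρv² = ½ × 0.365 × 195² = 6940 Pa.
CL = 2W/(ρv²S) = 2×2.4917×10^6/(0.365×195²×349) = 1.029.
CD = 0.0252 + 0.0489 × 1.029² = 0.07696.
L/D = CL/CD = 1.029 / 0.07696 = 13.4

L/D = 13.4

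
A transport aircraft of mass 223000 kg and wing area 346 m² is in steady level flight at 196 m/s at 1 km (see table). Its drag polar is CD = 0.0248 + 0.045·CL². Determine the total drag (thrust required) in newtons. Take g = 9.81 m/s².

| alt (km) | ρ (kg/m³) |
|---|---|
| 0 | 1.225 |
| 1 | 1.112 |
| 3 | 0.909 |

D = 2.12×10^5 N

At 1 km, from the table: ρ = 1.112 kg/m³.
Level flight ⇒ L = W = m·g = 223000 × 9.81 = 2.1876×10^6 N.
q = ½ρv² = ½ × 1.112 × 196² = 21360 Pa.
Required CL = L/(qS) = 2.1876×10^6/(21360·346) = 0.296.
CD = 0.0248 + 0.045 × 0.296² = 0.02874.
D = q·S·CD = 21360 × 346 × 0.02874 = 2.124×10^5 N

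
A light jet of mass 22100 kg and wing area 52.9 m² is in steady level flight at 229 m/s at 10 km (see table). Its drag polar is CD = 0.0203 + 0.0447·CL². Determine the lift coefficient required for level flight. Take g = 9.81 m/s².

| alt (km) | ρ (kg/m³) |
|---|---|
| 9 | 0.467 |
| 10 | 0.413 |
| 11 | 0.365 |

At 10 km, from the table: ρ = 0.413 kg/m³.
In steady level flight, lift balances weight: W = mg = 22100 × 9.81 = 2.168×10^5 N.
Dynamic pressure q = 0.5 × 0.413 × 229² = 10830 Pa.
CL = 2W/(ρv²S) = 2×2.168×10^5/(0.413×229²×52.9) = 0.3785.

CL = 0.378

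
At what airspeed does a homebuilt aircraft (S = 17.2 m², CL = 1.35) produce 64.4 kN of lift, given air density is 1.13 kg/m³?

v = 70.1 m/s

L = ½ρv²S·CL ⇒ v = √(2L/(ρ·S·CL))
v = √(2 × 64400 / (1.13 × 17.2 × 1.35)) = √4909 = 70.1 m/s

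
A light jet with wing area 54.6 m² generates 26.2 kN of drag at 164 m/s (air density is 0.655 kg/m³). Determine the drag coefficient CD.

CD = 0.0545

From D = ½ρv²S·CD, rearranging gives CD = 2D/(ρv²S).
CD = 2 × 26200 / (0.655 × 164² × 54.6) = 0.0545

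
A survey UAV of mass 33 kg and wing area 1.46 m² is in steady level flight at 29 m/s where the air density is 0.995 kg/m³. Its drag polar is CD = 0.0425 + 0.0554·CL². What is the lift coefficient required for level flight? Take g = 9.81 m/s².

CL = 0.53

Weight W = mg = 33 × 9.81 = 323.73 N; in level flight L = W.
q = ½ρv² = ½ × 0.995 × 29² = 418.4 Pa.
Required CL = L/(qS) = 323.73/(418.4·1.46) = 0.53.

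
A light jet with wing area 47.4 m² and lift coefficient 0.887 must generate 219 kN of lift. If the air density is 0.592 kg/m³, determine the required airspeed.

L = ½ρv²S·CL ⇒ v = √(2L/(ρ·S·CL))
v = √(2 × 2.19×10^5 / (0.592 × 47.4 × 0.887)) = √17600 = 133 m/s

v = 133 m/s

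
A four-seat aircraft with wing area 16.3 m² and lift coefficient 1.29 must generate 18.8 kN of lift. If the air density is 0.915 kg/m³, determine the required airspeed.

v = 44.2 m/s

L = ½ρv²S·CL ⇒ v = √(2L/(ρ·S·CL))
v = √(2 × 18800 / (0.915 × 16.3 × 1.29)) = √1954 = 44.2 m/s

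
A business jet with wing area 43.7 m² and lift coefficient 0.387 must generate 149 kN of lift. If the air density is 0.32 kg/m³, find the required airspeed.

L = ½ρv²S·CL ⇒ v = √(2L/(ρ·S·CL))
v = √(2 × 1.49×10^5 / (0.32 × 43.7 × 0.387)) = √55060 = 235 m/s

v = 235 m/s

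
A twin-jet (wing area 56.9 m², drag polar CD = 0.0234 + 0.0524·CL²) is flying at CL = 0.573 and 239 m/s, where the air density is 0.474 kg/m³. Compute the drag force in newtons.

D = 31300 N

CD = 0.0234 + 0.0524 × 0.573² = 0.0406
D = ½ρv²S·CD = ½ × 0.474 × 239² × 56.9 × 0.0406 = 31300 N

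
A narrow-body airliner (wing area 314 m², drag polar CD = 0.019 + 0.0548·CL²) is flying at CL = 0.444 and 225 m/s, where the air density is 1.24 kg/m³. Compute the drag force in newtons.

CD = 0.019 + 0.0548 × 0.444² = 0.0298
D = ½ρv²S·CD = ½ × 1.24 × 225² × 314 × 0.0298 = 2.94×10^5 N

D = 2.94×10^5 N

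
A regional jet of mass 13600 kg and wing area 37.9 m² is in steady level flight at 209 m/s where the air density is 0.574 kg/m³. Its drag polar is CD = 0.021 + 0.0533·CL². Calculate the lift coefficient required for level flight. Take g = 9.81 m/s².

Level flight ⇒ L = W = m·g = 13600 × 9.81 = 1.3342×10^5 N.
q = ½ρv² = ½ × 0.574 × 209² = 12540 Pa.
CL = 2W/(ρv²S) = 2×1.3342×10^5/(0.574×209²×37.9) = 0.2808.

CL = 0.281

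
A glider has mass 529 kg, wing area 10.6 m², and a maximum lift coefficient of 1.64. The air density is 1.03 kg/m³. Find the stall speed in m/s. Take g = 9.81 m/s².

At stall, lift equals weight: L = W = m·g = 529 × 9.81 = 5189 N.
From L = ½ρV²S·CL,max = W: V_stall = √(2W/(ρSCL,max)) = √(2·5189/(1.03·10.6·1.64))
V_stall = √579.7 = 24.1 m/s

V_stall = 24.1 m/s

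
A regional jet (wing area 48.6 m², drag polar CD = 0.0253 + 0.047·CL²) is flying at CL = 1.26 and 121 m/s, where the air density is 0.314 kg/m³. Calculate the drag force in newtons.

CD = 0.0253 + 0.047 × 1.26² = 0.09992
D = ½ρv²S·CD = ½ × 0.314 × 121² × 48.6 × 0.09992 = 11200 N

D = 11200 N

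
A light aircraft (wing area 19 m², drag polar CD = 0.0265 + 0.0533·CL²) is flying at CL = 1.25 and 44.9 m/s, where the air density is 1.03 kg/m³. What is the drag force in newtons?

CD = 0.0265 + 0.0533 × 1.25² = 0.1098
D = ½ρv²S·CD = ½ × 1.03 × 44.9² × 19 × 0.1098 = 2170 N

D = 2170 N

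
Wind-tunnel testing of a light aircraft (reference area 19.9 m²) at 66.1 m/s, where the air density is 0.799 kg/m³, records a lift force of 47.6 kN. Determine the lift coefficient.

CL = 1.37

From L = ½ρv²S·CL, rearranging gives CL = 2L/(ρv²S).
CL = 2 × 47600 / (0.799 × 66.1² × 19.9) = 1.37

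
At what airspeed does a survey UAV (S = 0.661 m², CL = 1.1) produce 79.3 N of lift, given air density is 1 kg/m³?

v = 14.8 m/s

L = ½ρv²S·CL ⇒ v = √(2L/(ρ·S·CL))
v = √(2 × 79.3 / (1 × 0.661 × 1.1)) = √218.1 = 14.8 m/s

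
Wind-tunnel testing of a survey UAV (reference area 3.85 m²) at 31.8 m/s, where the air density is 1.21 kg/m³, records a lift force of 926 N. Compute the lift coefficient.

CL = 0.393

From L = ½ρv²S·CL, rearranging gives CL = 2L/(ρv²S).
CL = 2 × 926 / (1.21 × 31.8² × 3.85) = 0.393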